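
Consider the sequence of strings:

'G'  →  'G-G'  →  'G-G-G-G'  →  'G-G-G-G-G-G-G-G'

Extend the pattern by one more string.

G-G-G-G-G-G-G-G-G-G-G-G-G-G-G-G

s(k+1) = s(k)·-·s(k) — each term doubles the last with '-' between the halves.
One more doubling of G-G-G-G-G-G-G-G gives the answer.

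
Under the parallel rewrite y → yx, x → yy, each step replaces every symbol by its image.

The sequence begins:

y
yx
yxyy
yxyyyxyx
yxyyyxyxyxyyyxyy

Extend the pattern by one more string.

yxyyyxyxyxyyyxyyyxyyyxyxyxyyyxyx

Replace each of the 16 characters of yxyyyxyxyxyyyxyy in place — yx yy yx yx yx yy yx yy yx yy yx yx yx yy yx yx — and concatenate.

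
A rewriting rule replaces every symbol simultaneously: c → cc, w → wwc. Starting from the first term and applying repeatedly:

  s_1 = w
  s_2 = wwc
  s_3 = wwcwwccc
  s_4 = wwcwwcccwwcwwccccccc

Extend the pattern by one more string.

Replace each of the 20 characters of wwcwwcccwwcwwccccccc in place — wwc wwc cc wwc wwc cc cc cc wwc wwc cc wwc wwc cc cc cc cc cc cc cc — and concatenate.

wwcwwcccwwcwwcccccccwwcwwcccwwcwwccccccccccccccc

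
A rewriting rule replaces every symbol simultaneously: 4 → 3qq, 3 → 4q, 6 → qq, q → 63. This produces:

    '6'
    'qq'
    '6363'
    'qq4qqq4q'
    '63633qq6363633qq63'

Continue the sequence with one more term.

Rewriting the 18 symbols of 63633qq6363633qq63 one by one yields qq 4q qq 4q 4q 63 63 qq 4q qq 4q qq 4q 4q 63 63 qq 4q; concatenated:

qq4qqq4q4q6363qq4qqq4qqq4q4q6363qq4q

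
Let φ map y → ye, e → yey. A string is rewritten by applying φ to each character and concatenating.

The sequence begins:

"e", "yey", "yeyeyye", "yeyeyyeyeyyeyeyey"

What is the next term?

Applying the rule to each of the 17 symbols of yeyeyyeyeyyeyeyey gives the pieces ye yey ye yey ye ye yey ye yey ye ye yey ye yey ye yey ye, which concatenate to the answer.

yeyeyyeyeyyeyeyeyyeyeyyeyeyeyyeyeyyeyeyye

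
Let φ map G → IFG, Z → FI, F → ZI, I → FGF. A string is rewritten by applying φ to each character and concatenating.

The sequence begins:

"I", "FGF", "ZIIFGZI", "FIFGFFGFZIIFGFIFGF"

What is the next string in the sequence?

ZIFGFZIIFGZIZIIFGZIFIFGFFGFZIIFGZIFGFZIIFGZI

φ(FIFGFFGFZIIFGFIFGF) expands symbol-by-symbol to ZI FGF ZI IFG ZI ZI IFG ZI FI FGF FGF ZI IFG ZI FGF ZI IFG ZI; joining the 18 pieces gives the next term.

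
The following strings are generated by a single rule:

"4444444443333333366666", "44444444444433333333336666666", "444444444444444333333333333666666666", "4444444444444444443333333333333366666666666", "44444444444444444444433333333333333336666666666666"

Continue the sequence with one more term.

Each string has the form 4^{3n} 3^{2n+2} 6^{2n-1}, where the shown terms are n = 3, 4, 5, 6, 7.
For the next term, n = 8, so the run lengths are 24, 18, 15.

444444444444444444444444333333333333333333666666666666666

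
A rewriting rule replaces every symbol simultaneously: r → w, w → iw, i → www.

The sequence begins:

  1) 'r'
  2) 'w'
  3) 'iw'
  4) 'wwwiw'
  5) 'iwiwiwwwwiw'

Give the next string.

Expanding iwiwiwwwwiw: i→www, w→iw, i→www, w→iw, i→www, w→iw, w→iw, w→iw, w→iw, i→www, w→iw. Concatenated: www iw www iw www iw iw iw iw www iw.

wwwiwwwwiwwwwiwiwiwiwwwwiw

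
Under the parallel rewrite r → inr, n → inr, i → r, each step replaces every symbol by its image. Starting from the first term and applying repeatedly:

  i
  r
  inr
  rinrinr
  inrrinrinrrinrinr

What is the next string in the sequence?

Replace each of the 17 characters of inrrinrinrrinrinr in place — r inr inr inr r inr inr r inr inr inr r inr inr r inr inr — and concatenate.

rinrinrinrrinrinrrinrinrinrrinrinrrinrinr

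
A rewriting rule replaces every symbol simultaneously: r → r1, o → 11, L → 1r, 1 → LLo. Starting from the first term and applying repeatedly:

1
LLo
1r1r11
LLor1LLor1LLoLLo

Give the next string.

Rewriting the 16 symbols of LLor1LLor1LLoLLo one by one yields 1r 1r 11 r1 LLo 1r 1r 11 r1 LLo 1r 1r 11 1r 1r 11; concatenated:

1r1r11r1LLo1r1r11r1LLo1r1r111r1r11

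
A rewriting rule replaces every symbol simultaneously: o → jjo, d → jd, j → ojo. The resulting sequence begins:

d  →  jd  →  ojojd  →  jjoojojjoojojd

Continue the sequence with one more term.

φ(jjoojojjoojojd) expands symbol-by-symbol to ojo ojo jjo jjo ojo jjo ojo ojo jjo jjo ojo jjo ojo jd; joining the 14 pieces gives the next term.

ojoojojjojjoojojjoojoojojjojjoojojjoojojd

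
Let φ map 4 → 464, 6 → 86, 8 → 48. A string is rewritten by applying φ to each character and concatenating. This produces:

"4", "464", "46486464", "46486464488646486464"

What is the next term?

Replace each of the 20 characters of 46486464488646486464 in place — 464 86 464 48 86 464 86 464 464 48 48 86 464 86 464 48 86 464 86 464 — and concatenate.

4648646448864648646446448488646486464488646486464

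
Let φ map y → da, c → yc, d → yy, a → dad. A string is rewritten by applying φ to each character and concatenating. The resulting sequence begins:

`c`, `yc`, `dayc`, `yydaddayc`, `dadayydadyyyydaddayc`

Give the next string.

Applying the rule to each of the 20 symbols of dadayydadyyyydaddayc gives the pieces yy dad yy dad da da yy dad yy da da da da yy dad yy yy dad da yc, which concatenate to the answer.

yydadyydaddadayydadyydadadadayydadyyyydaddayc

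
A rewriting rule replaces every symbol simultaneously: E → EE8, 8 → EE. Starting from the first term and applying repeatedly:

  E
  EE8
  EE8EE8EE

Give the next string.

EE8EE8EEEE8EE8EEEE8EE8

Apply φ to EE8EE8EE symbol by symbol: E→EE8, E→EE8, 8→EE, E→EE8, E→EE8, 8→EE, E→EE8, E→EE8; joined: EE8 EE8 EE EE8 EE8 EE EE8 EE8.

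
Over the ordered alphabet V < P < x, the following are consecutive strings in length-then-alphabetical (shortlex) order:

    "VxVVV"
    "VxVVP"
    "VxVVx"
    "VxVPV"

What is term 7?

Advancing 3 positions from VxVPV through VxVPV → VxVPP → VxVPx reaches term 7.

VxVxV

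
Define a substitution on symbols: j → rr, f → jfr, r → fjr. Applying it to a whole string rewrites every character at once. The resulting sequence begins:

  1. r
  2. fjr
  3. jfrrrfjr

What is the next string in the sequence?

rrjfrfjrfjrfjrjfrrrfjr

Expanding jfrrrfjr: j→rr, f→jfr, r→fjr, r→fjr, r→fjr, f→jfr, j→rr, r→fjr. Concatenated: rr jfr fjr fjr fjr jfr rr fjr.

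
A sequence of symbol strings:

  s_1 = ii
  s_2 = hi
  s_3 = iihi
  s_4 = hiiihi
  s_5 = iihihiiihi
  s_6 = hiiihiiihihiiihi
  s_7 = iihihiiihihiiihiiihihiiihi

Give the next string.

Each term (from the third on) is the two preceding terms concatenated in order: term 3 = ii·hi = iihi.
Continuing: hiiihiiihihiiihi · iihihiiihihiiihiiihihiiihi gives term 8.

hiiihiiihihiiihiiihihiiihihiiihiiihihiiihi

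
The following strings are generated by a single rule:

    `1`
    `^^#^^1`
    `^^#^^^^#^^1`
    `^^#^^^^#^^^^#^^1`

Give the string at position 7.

The strings grow by a fixed prefix ^^#^^ each time.
From ^^#^^^^#^^^^#^^1, 3 further steps: ^^#^^^^#^^^^#^^1 → ^^#^^^^#^^^^#^^^^#^^1 → ^^#^^^^#^^^^#^^^^#^^^^#^^1 → (answer).

^^#^^^^#^^^^#^^^^#^^^^#^^^^#^^1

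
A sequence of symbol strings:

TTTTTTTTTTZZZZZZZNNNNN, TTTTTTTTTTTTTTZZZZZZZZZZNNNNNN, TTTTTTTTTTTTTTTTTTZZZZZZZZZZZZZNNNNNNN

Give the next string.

TTTTTTTTTTTTTTTTTTTTTTZZZZZZZZZZZZZZZZNNNNNNNN

Each string has the form T^{4n-2} Z^{3n-2} N^{n+2}, where the shown terms are n = 3, 4, 5.
Setting n = 6 gives 22, 16, 8 characters in each block.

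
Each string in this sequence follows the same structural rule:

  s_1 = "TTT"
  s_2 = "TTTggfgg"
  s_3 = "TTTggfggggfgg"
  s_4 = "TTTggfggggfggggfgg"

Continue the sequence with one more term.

TTTggfggggfggggfggggfgg

Every step adds ggfgg to the end: s(k+1) = s(k)·ggfgg.
So the next term is TTTggfggggfggggfgg·ggfgg.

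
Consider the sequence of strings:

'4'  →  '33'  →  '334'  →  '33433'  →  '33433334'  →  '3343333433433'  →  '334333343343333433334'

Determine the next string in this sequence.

3343333433433334333343343333433433

From term 3 onward, concatenate the last term with the second-to-last: 33·4 = 334, 334·33 = 33433, …
So term 8 is 334333343343333433334·3343333433433.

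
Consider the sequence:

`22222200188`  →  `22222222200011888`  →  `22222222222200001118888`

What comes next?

Term n consists of 3n 2's, followed by n 0's, followed by n-1 1's, followed by n 8's, where the shown terms are n = 2, 3, 4.
Setting n = 5 gives 15, 5, 4, 5 characters in each block.

22222222222222200000111188888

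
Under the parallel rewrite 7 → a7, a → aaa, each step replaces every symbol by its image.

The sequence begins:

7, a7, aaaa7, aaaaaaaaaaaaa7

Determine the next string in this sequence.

aaaaaaaaaaaaaaaaaaaaaaaaaaaaaaaaaaaaaaaa7

φ(aaaaaaaaaaaaa7) expands symbol-by-symbol to aaa aaa aaa aaa aaa aaa aaa aaa aaa aaa aaa aaa aaa a7; joining the 14 pieces gives the next term.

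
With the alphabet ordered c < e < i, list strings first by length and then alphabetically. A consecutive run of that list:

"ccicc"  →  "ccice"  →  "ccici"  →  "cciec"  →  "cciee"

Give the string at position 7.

Continuing the enumeration 2 steps past cciee: cciee → cciei → (answer).

cciic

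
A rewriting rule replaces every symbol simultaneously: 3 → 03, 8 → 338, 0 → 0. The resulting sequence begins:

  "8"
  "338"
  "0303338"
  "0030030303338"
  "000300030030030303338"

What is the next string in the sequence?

Applying the rule to each of the 21 symbols of 000300030030030303338 gives the pieces 0 0 0 03 0 0 0 03 0 0 03 0 0 03 0 03 0 03 03 03 338, which concatenate to the answer.

0000300003000300030030030303338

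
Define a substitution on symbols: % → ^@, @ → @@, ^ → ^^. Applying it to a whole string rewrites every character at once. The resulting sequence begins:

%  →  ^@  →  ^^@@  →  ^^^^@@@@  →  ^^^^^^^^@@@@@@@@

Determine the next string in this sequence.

^^^^^^^^^^^^^^^^@@@@@@@@@@@@@@@@

Applying the rule to each of the 16 symbols of ^^^^^^^^@@@@@@@@ gives the pieces ^^ ^^ ^^ ^^ ^^ ^^ ^^ ^^ @@ @@ @@ @@ @@ @@ @@ @@, which concatenate to the answer.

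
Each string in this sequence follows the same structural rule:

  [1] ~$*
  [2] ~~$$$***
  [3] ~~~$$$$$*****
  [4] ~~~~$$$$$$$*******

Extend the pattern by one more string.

The n-th term is n ~'s then 2n-1 $'s then 2n-1 *'s (n = 1, 2, …).
Setting n = 5 gives 5, 9, 9 characters in each block.

~~~~~$$$$$$$$$*********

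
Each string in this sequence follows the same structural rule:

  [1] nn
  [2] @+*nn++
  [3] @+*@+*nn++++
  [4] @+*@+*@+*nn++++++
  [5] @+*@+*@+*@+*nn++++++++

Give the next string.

Every step adds @+* to the front and ++ to the end of the previous string.
Applying this once more to @+*@+*@+*@+*nn++++++++:

@+*@+*@+*@+*@+*nn++++++++++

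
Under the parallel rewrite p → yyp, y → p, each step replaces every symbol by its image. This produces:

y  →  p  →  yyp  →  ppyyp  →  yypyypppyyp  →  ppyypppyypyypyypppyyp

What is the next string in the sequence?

Replace each of the 21 characters of ppyypppyypyypyypppyyp in place — yyp yyp p p yyp yyp yyp p p yyp p p yyp p p yyp yyp yyp p p yyp — and concatenate.

yypyypppyypyypyypppyypppyypppyypyypyypppyyp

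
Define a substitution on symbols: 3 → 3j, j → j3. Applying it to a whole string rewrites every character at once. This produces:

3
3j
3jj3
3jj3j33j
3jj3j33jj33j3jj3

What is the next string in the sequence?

Replace each of the 16 characters of 3jj3j33jj33j3jj3 in place — 3j j3 j3 3j j3 3j 3j j3 j3 3j 3j j3 3j j3 j3 3j — and concatenate.

3jj3j33jj33j3jj3j33j3jj33jj3j33j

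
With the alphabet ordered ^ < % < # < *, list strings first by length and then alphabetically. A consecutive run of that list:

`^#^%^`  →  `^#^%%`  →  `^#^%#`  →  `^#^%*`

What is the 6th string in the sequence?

Stepping forward 2 times from ^#^%*: ^#^%* → ^#^#^, then the target.

^#^#%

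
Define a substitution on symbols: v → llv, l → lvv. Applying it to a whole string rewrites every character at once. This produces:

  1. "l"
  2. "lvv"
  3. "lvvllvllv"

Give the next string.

lvvllvllvlvvlvvllvlvvlvvllv

Apply φ to lvvllvllv symbol by symbol: l→lvv, v→llv, v→llv, l→lvv, l→lvv, v→llv, l→lvv, l→lvv, v→llv; joined: lvv llv llv lvv lvv llv lvv lvv llv.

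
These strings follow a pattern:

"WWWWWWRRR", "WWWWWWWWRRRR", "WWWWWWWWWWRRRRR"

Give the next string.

WWWWWWWWWWWWRRRRRR

Reading off run lengths: W runs 6, 8, 10; R runs 3, 4, 5 — each is linear in n, where the shown terms are n = 3, 4, 5.
At n = 6 the blocks have lengths 12, 6.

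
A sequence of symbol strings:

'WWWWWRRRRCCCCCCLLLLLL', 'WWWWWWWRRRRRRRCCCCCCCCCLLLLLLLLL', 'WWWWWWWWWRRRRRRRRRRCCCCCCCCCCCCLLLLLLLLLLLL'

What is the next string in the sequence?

WWWWWWWWWWWRRRRRRRRRRRRRCCCCCCCCCCCCCCCLLLLLLLLLLLLLLL

Each string has the form W^{2n+1} R^{3n-2} C^{3n} L^{3n}, where the shown terms are n = 2, 3, 4.
At n = 5 the blocks have lengths 11, 13, 15, 15.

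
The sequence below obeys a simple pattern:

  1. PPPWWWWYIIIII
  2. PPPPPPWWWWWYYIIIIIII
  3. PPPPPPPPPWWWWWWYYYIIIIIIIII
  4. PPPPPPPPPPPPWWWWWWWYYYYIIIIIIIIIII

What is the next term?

Term n consists of 3n P's, followed by n+3 W's, followed by n Y's, followed by 2n+3 I's (n = 1, 2, …).
Setting n = 5 gives 15, 8, 5, 13 characters in each block.

PPPPPPPPPPPPPPPWWWWWWWWYYYYYIIIIIIIIIIIII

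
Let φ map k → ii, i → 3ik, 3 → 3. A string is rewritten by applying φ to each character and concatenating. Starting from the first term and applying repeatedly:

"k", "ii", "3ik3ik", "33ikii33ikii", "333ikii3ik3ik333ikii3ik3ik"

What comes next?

3333ikii3ik3ik33ikii33ikii3333ikii3ik3ik33ikii33ikii

φ(333ikii3ik3ik333ikii3ik3ik) expands symbol-by-symbol to 3 3 3 3ik ii 3ik 3ik 3 3ik ii 3 3ik ii 3 3 3 3ik ii 3ik 3ik 3 3ik ii 3 3ik ii; joining the 26 pieces gives the next term.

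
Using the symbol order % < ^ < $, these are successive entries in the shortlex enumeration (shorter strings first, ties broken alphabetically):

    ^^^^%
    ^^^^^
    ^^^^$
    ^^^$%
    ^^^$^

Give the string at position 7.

Stepping forward 2 times from ^^^$^: ^^^$^ → ^^^$$, then the target.

^^$%%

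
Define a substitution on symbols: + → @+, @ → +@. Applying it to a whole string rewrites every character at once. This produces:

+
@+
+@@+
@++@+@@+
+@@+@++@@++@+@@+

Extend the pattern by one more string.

Replace each of the 16 characters of +@@+@++@@++@+@@+ in place — @+ +@ +@ @+ +@ @+ @+ +@ +@ @+ @+ +@ @+ +@ +@ @+ — and concatenate.

@++@+@@++@@+@++@+@@+@++@@++@+@@+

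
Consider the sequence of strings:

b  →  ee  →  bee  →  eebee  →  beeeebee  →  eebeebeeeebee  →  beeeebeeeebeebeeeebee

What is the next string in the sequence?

eebeebeeeebeebeeeebeeeebeebeeeebee

Each term (from the third on) is the two preceding terms concatenated in order: term 3 = b·ee = bee.
So term 8 is eebeebeeeebee·beeeebeeeebeebeeeebee.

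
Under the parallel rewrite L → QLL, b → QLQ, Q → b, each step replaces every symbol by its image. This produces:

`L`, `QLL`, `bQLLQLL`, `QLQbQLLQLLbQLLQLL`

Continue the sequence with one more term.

Rewriting the 17 symbols of QLQbQLLQLLbQLLQLL one by one yields b QLL b QLQ b QLL QLL b QLL QLL QLQ b QLL QLL b QLL QLL; concatenated:

bQLLbQLQbQLLQLLbQLLQLLQLQbQLLQLLbQLLQLL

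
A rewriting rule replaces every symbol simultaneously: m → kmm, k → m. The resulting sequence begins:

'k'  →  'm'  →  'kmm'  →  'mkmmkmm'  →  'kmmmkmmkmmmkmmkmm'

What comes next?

Applying the rule to each of the 17 symbols of kmmmkmmkmmmkmmkmm gives the pieces m kmm kmm kmm m kmm kmm m kmm kmm kmm m kmm kmm m kmm kmm, which concatenate to the answer.

mkmmkmmkmmmkmmkmmmkmmkmmkmmmkmmkmmmkmmkmm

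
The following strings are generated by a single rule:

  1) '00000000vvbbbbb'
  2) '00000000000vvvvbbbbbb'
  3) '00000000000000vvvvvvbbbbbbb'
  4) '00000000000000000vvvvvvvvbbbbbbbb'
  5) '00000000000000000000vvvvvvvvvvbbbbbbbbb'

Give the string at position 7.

Each string has the form 0^{3n+2} v^{2n-2} b^{n+3}, where the shown terms are n = 2, 3, 4, 5, 6.
For term 7, n = 8, so the run lengths are 26, 14, 11.

00000000000000000000000000vvvvvvvvvvvvvvbbbbbbbbbbb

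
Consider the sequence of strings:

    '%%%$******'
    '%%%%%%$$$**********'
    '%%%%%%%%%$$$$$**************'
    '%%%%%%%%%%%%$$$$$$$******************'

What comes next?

%%%%%%%%%%%%%%%$$$$$$$$$**********************

Each string has the form %^{3n} $^{2n-1} *^{4n+2} (n = 1, 2, …).
For the next term, n = 5, so the run lengths are 15, 9, 22.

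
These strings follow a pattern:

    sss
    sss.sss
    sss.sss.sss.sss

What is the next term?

sss.sss.sss.sss.sss.sss.sss.sss

Every step duplicates the string with '.' between the halves.
One more doubling of sss.sss.sss.sss gives the answer.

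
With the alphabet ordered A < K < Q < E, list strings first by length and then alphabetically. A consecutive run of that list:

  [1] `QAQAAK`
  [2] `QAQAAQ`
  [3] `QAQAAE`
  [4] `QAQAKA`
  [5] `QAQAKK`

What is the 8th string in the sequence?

Continuing the enumeration 3 steps past QAQAKK: QAQAKK → QAQAKQ → QAQAKE → (answer).

QAQAQA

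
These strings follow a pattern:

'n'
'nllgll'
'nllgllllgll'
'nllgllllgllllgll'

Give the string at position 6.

The strings grow by a fixed suffix llgll each time.
From nllgllllgllllgll, 2 further steps: nllgllllgllllgll → nllgllllgllllgllllgll → (answer).

nllgllllgllllgllllgllllgll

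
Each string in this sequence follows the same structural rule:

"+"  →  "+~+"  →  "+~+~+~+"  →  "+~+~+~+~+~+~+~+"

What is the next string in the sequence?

s(k+1) = s(k)·~·s(k) — each term doubles the last with '~' between the halves.
So the next term is two copies of +~+~+~+~+~+~+~+ with '~' between the halves.

+~+~+~+~+~+~+~+~+~+~+~+~+~+~+~+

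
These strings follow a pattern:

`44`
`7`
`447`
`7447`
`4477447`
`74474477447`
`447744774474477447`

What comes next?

From term 3 onward, concatenate the second-to-last term with the last: 44·7 = 447, 7·447 = 7447, …
The next term joins 74474477447 and 447744774474477447.

74474477447447744774474477447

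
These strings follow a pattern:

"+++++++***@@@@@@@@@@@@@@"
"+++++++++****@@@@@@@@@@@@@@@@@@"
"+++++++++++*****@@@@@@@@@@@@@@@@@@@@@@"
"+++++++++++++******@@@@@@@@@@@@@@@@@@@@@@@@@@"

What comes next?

Each string has the form +^{2n+1} *^{n} @^{4n+2}, where the shown terms are n = 3, 4, 5, 6.
For the next term, n = 7, so the run lengths are 15, 7, 30.

+++++++++++++++*******@@@@@@@@@@@@@@@@@@@@@@@@@@@@@@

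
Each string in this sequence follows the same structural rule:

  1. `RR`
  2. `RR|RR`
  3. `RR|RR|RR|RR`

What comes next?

Each string is two copies of the previous one joined by '|'.
Doubling RR|RR|RR|RR with '|' between the halves:

RR|RR|RR|RR|RR|RR|RR|RR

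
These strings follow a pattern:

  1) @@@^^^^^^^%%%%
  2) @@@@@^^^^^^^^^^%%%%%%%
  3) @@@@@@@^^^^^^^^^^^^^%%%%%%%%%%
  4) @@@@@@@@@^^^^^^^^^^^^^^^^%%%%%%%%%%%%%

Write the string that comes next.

@@@@@@@@@@@^^^^^^^^^^^^^^^^^^^%%%%%%%%%%%%%%%%

Reading off run lengths: @ runs 3, 5, 7, 9; ^ runs 7, 10, 13, 16; % runs 4, 7, 10, 13 — each is linear in n, where the shown terms are n = 2, 3, 4, 5.
Setting n = 6 gives 11, 19, 16 characters in each block.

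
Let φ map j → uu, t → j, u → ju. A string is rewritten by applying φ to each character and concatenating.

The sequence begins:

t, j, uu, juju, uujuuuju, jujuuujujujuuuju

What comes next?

uujuuujujujuuujuuujuuujujujuuuju

Applying the rule to each of the 16 symbols of jujuuujujujuuuju gives the pieces uu ju uu ju ju ju uu ju uu ju uu ju ju ju uu ju, which concatenate to the answer.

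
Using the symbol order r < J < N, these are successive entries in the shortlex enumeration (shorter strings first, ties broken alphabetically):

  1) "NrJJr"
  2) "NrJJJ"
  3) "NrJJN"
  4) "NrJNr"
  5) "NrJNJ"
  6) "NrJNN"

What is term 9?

NrNrN

Advancing 3 positions from NrJNN through NrJNN → NrNrr → NrNrJ reaches term 9.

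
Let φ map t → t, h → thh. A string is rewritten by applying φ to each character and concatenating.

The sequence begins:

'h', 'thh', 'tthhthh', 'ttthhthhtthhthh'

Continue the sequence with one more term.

Rewriting the 15 symbols of ttthhthhtthhthh one by one yields t t t thh thh t thh thh t t thh thh t thh thh; concatenated:

tttthhthhtthhthhttthhthhtthhthh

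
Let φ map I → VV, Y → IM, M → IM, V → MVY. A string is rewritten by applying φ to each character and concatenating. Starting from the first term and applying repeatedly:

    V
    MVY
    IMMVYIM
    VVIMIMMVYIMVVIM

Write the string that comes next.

Applying the rule to each of the 15 symbols of VVIMIMMVYIMVVIM gives the pieces MVY MVY VV IM VV IM IM MVY IM VV IM MVY MVY VV IM, which concatenate to the answer.

MVYMVYVVIMVVIMIMMVYIMVVIMMVYMVYVVIM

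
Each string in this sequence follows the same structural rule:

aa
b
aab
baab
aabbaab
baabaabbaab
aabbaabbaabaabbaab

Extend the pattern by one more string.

baabaabbaabaabbaabbaabaabbaab

From term 3 onward, concatenate the second-to-last term with the last: aa·b = aab, b·aab = baab, …
So term 8 is baabaabbaab·aabbaabbaabaabbaab.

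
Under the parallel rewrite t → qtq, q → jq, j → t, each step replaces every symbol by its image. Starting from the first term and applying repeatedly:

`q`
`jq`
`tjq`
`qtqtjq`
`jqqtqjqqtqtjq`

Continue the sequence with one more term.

φ(jqqtqjqqtqtjq) expands symbol-by-symbol to t jq jq qtq jq t jq jq qtq jq qtq t jq; joining the 13 pieces gives the next term.

tjqjqqtqjqtjqjqqtqjqqtqtjq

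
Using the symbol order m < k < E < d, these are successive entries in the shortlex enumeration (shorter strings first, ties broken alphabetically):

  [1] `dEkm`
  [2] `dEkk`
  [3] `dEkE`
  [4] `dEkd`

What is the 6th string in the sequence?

dEEk

Advancing 2 positions from dEkd through dEkd → dEEm reaches term 6.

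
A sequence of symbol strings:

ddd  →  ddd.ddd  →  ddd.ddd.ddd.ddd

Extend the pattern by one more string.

s(k+1) = s(k)·.·s(k) — each term doubles the last with '.' between the halves.
So the next term is two copies of ddd.ddd.ddd.ddd with '.' between the halves.

ddd.ddd.ddd.ddd.ddd.ddd.ddd.ddd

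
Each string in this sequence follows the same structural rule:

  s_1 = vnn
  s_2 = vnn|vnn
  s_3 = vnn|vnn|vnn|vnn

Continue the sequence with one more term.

vnn|vnn|vnn|vnn|vnn|vnn|vnn|vnn

s(k+1) = s(k)·|·s(k) — each term doubles the last with '|' between the halves.
One more doubling of vnn|vnn|vnn|vnn gives the answer.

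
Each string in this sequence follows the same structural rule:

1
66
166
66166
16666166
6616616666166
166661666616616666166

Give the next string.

6616616666166166661666616616666166

Each term (from the third on) is the two preceding terms concatenated in order: term 3 = 1·66 = 166.
The next term joins 6616616666166 and 166661666616616666166.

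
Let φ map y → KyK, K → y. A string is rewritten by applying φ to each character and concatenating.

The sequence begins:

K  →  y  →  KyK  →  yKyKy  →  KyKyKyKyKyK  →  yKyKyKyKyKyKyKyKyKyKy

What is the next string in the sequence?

KyKyKyKyKyKyKyKyKyKyKyKyKyKyKyKyKyKyKyKyKyK

φ(yKyKyKyKyKyKyKyKyKyKy) expands symbol-by-symbol to KyK y KyK y KyK y KyK y KyK y KyK y KyK y KyK y KyK y KyK y KyK; joining the 21 pieces gives the next term.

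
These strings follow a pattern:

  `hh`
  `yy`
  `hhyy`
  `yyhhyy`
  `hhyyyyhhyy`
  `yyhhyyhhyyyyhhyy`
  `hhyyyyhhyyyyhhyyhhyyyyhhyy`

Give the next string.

yyhhyyhhyyyyhhyyhhyyyyhhyyyyhhyyhhyyyyhhyy

This is a Fibonacci-style word recurrence s(k) = s(k−2)·s(k−1): e.g. hh·yy = hhyy.
Continuing: yyhhyyhhyyyyhhyy · hhyyyyhhyyyyhhyyhhyyyyhhyy gives term 8.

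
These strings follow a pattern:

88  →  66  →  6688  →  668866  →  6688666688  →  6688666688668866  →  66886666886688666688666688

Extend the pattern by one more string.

From term 3 onward, concatenate the last term with the second-to-last: 66·88 = 6688, 6688·66 = 668866, …
So term 8 is 66886666886688666688666688·6688666688668866.

668866668866886666886666886688666688668866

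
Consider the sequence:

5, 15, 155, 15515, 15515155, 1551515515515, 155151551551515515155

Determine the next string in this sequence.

This is a Fibonacci-style word recurrence s(k) = s(k−1)·s(k−2): e.g. 15·5 = 155.
The next term joins 155151551551515515155 and 1551515515515.

1551515515515155151551551515515515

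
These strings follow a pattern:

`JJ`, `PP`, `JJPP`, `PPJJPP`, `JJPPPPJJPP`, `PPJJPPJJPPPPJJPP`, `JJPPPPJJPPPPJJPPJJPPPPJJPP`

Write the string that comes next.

PPJJPPJJPPPPJJPPJJPPPPJJPPPPJJPPJJPPPPJJPP

Each term (from the third on) is the two preceding terms concatenated in order: term 3 = JJ·PP = JJPP.
Continuing: PPJJPPJJPPPPJJPP · JJPPPPJJPPPPJJPPJJPPPPJJPP gives term 8.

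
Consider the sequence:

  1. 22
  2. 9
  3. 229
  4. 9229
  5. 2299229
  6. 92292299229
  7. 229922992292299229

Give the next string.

92292299229229922992292299229

This is a Fibonacci-style word recurrence s(k) = s(k−2)·s(k−1): e.g. 22·9 = 229.
Continuing: 92292299229 · 229922992292299229 gives term 8.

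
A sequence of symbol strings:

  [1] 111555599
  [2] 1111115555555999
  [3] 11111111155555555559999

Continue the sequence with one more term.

111111111111555555555555599999

Reading off run lengths: 1 runs 3, 6, 9; 5 runs 4, 7, 10; 9 runs 2, 3, 4 — each is linear in n (n = 1, 2, …).
At n = 4 the blocks have lengths 12, 13, 5.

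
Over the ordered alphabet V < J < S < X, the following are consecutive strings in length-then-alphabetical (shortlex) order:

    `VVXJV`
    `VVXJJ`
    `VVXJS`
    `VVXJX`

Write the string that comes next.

VVXSV

The successor of VVXJX increments the rightmost position that isn't already X and resets every position after it to V.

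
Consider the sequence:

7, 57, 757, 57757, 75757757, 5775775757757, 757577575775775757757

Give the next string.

From term 3 onward, concatenate the second-to-last term with the last: 7·57 = 757, 57·757 = 57757, …
So term 8 is 5775775757757·757577575775775757757.

5775775757757757577575775775757757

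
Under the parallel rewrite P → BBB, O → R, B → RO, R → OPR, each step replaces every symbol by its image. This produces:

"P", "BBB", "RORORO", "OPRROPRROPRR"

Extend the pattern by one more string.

RBBBOPROPRRBBBOPROPRRBBBOPROPR

Expanding OPRROPRROPRR: O→R, P→BBB, R→OPR, R→OPR, O→R, P→BBB, R→OPR, R→OPR, O→R, P→BBB, R→OPR, R→OPR. Concatenated: R BBB OPR OPR R BBB OPR OPR R BBB OPR OPR.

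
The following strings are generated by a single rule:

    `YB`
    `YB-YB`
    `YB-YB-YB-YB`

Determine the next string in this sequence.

YB-YB-YB-YB-YB-YB-YB-YB

Every step duplicates the string with '-' between the halves.
One more doubling of YB-YB-YB-YB gives the answer.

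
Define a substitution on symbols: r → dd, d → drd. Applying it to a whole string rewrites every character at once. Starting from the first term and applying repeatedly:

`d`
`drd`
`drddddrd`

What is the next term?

drddddrddrddrddrddddrd

Apply φ to drddddrd symbol by symbol: d→drd, r→dd, d→drd, d→drd, d→drd, d→drd, r→dd, d→drd; joined: drd dd drd drd drd drd dd drd.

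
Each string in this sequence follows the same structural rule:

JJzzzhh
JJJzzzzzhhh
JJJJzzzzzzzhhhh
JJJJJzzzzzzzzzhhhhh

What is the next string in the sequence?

Each string has the form J^{n+1} z^{2n+1} h^{n+1} (n = 1, 2, …).
Setting n = 5 gives 6, 11, 6 characters in each block.

JJJJJJzzzzzzzzzzzhhhhhh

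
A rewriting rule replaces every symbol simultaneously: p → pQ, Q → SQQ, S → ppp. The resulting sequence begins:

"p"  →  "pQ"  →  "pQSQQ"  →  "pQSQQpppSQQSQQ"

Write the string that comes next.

Replace each of the 14 characters of pQSQQpppSQQSQQ in place — pQ SQQ ppp SQQ SQQ pQ pQ pQ ppp SQQ SQQ ppp SQQ SQQ — and concatenate.

pQSQQpppSQQSQQpQpQpQpppSQQSQQpppSQQSQQ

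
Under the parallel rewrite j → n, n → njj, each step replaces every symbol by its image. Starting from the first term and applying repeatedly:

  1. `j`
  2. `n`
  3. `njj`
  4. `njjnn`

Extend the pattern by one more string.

Rewriting each symbol of njjnn: n→njj, j→n, j→n, n→njj, n→njj, which concatenates to njj n n njj njj.

njjnnnjjnjj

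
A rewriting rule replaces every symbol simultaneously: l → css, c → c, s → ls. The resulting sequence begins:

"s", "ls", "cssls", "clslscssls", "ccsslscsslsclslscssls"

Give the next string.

cclslscsslsclslscsslsccsslscsslsclslscssls

Applying the rule to each of the 21 symbols of ccsslscsslsclslscssls gives the pieces c c ls ls css ls c ls ls css ls c css ls css ls c ls ls css ls, which concatenate to the answer.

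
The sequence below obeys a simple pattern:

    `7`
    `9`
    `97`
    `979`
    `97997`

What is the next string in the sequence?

97997979

This is a Fibonacci-style word recurrence s(k) = s(k−1)·s(k−2): e.g. 9·7 = 97.
Continuing: 97997 · 979 gives term 6.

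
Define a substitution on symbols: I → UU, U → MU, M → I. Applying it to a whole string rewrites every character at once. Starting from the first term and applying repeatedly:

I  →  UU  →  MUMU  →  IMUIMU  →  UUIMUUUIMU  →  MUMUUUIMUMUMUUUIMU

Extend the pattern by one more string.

Replace each of the 18 characters of MUMUUUIMUMUMUUUIMU in place — I MU I MU MU MU UU I MU I MU I MU MU MU UU I MU — and concatenate.

IMUIMUMUMUUUIMUIMUIMUMUMUUUIMU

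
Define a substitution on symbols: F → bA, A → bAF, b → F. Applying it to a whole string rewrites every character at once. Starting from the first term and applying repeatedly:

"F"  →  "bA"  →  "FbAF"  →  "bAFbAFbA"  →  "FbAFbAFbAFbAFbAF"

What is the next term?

bAFbAFbAFbAFbAFbAFbAFbAFbAFbAFbA

φ(FbAFbAFbAFbAFbAF) expands symbol-by-symbol to bA F bAF bA F bAF bA F bAF bA F bAF bA F bAF bA; joining the 16 pieces gives the next term.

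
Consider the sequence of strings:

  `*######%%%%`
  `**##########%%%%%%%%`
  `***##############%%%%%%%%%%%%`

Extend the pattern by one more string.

****##################%%%%%%%%%%%%%%%%

Reading off run lengths: * runs 1, 2, 3; # runs 6, 10, 14; % runs 4, 8, 12 — each is linear in n (n = 1, 2, …).
At n = 4 the blocks have lengths 4, 18, 16.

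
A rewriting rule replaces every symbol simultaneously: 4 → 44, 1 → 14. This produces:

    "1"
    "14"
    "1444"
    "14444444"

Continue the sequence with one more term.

1444444444444444

Expanding 14444444: 1→14, 4→44, 4→44, 4→44, 4→44, 4→44, 4→44, 4→44. Concatenated: 14 44 44 44 44 44 44 44.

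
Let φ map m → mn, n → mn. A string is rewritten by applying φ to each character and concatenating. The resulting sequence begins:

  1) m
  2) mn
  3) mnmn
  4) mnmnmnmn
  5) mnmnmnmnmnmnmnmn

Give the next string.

mnmnmnmnmnmnmnmnmnmnmnmnmnmnmnmn

φ(mnmnmnmnmnmnmnmn) expands symbol-by-symbol to mn mn mn mn mn mn mn mn mn mn mn mn mn mn mn mn; joining the 16 pieces gives the next term.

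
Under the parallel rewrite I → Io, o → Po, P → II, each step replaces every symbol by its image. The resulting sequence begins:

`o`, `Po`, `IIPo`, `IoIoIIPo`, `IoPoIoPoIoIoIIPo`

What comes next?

IoPoIIPoIoPoIIPoIoPoIoPoIoIoIIPo

φ(IoPoIoPoIoIoIIPo) expands symbol-by-symbol to Io Po II Po Io Po II Po Io Po Io Po Io Io II Po; joining the 16 pieces gives the next term.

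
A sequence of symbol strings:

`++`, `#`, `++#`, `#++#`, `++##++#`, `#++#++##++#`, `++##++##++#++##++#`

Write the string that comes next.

From term 3 onward, concatenate the second-to-last term with the last: ++·# = ++#, #·++# = #++#, …
Continuing: #++#++##++# · ++##++##++#++##++# gives term 8.

#++#++##++#++##++##++#++##++#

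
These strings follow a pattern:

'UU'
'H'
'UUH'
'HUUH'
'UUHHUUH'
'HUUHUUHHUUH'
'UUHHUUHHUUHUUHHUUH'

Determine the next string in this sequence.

HUUHUUHHUUHUUHHUUHHUUHUUHHUUH

From term 3 onward, concatenate the second-to-last term with the last: UU·H = UUH, H·UUH = HUUH, …
The next term joins HUUHUUHHUUH and UUHHUUHHUUHUUHHUUH.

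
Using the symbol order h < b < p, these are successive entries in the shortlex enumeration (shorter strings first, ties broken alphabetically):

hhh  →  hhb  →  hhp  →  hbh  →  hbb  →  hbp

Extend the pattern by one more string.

hph

Treat hbp as a base-3 numeral over the given alphabet and add one, carrying through any trailing p's.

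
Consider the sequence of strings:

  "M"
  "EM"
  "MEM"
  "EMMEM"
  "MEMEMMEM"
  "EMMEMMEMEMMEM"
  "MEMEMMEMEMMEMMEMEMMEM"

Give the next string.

EMMEMMEMEMMEMMEMEMMEMEMMEMMEMEMMEM

Each term (from the third on) is the two preceding terms concatenated in order: term 3 = M·EM = MEM.
So term 8 is EMMEMMEMEMMEM·MEMEMMEMEMMEMMEMEMMEM.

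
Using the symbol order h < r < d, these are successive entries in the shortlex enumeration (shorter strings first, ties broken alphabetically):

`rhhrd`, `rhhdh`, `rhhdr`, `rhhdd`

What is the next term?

The successor of rhhdd increments the rightmost position that isn't already d and resets every position after it to h.

rhrhh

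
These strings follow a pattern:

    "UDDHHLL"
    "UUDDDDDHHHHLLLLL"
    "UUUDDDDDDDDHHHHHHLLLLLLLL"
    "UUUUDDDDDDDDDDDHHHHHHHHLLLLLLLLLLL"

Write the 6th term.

Term n consists of n U's, followed by 3n-1 D's, followed by 2n H's, followed by 3n-1 L's (n = 1, 2, …).
At n = 6 the blocks have lengths 6, 17, 12, 17.

UUUUUUDDDDDDDDDDDDDDDDDHHHHHHHHHHHHLLLLLLLLLLLLLLLLL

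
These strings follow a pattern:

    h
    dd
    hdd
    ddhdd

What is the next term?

hddddhdd

Each term (from the third on) is the two preceding terms concatenated in order: term 3 = h·dd = hdd.
The next term joins hdd and ddhdd.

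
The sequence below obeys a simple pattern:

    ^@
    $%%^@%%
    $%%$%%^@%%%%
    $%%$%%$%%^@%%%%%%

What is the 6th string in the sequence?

$%%$%%$%%$%%$%%^@%%%%%%%%%%

Each term wraps the previous one in $%% on the left and %% on the right.
From $%%$%%$%%^@%%%%%%, 2 further steps: $%%$%%$%%^@%%%%%% → $%%$%%$%%$%%^@%%%%%%%% → (answer).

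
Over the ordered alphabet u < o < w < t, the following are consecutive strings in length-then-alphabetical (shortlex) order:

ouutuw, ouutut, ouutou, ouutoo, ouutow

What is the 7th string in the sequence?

ouutwu

Stepping forward 2 times from ouutow: ouutow → ouutot, then the target.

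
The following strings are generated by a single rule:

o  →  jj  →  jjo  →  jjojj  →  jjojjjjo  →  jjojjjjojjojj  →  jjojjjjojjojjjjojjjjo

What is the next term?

jjojjjjojjojjjjojjjjojjojjjjojjojj

Each term (from the third on) is the previous term followed by the one before it: term 3 = jj·o = jjo.
Continuing: jjojjjjojjojjjjojjjjo · jjojjjjojjojj gives term 8.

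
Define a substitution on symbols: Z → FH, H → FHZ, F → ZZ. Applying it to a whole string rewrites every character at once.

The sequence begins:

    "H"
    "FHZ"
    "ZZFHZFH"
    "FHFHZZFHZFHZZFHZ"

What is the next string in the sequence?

ZZFHZZZFHZFHFHZZFHZFHZZFHZFHFHZZFHZFH

Applying the rule to each of the 16 symbols of FHFHZZFHZFHZZFHZ gives the pieces ZZ FHZ ZZ FHZ FH FH ZZ FHZ FH ZZ FHZ FH FH ZZ FHZ FH, which concatenate to the answer.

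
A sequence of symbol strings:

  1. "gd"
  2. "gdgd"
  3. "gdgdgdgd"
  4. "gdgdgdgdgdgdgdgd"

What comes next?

s(k+1) = s(k)·s(k) — each term doubles the last.
Doubling gdgdgdgdgdgdgdgd:

gdgdgdgdgdgdgdgdgdgdgdgdgdgdgdgd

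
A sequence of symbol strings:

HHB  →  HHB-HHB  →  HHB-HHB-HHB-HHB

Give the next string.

Every step duplicates the string with '-' between the halves.
Doubling HHB-HHB-HHB-HHB with '-' between the halves:

HHB-HHB-HHB-HHB-HHB-HHB-HHB-HHB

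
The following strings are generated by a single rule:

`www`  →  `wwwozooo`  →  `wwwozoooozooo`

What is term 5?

Each term is the previous one with ozooo appended.
From wwwozoooozooo, 2 further steps: wwwozoooozooo → wwwozoooozoooozooo → (answer).

wwwozoooozoooozoooozooo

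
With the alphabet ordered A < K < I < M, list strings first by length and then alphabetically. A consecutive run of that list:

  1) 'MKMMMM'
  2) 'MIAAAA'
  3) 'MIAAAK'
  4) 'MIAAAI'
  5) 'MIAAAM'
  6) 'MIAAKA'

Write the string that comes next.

The successor of MIAAKA increments the rightmost position that isn't already M and resets every position after it to A.

MIAAKK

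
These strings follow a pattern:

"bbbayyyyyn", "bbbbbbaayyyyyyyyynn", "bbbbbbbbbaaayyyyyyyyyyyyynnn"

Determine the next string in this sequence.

The n-th term is 3n b's then n a's then 4n+1 y's then n n's (n = 1, 2, …).
Setting n = 4 gives 12, 4, 17, 4 characters in each block.

bbbbbbbbbbbbaaaayyyyyyyyyyyyyyyyynnnn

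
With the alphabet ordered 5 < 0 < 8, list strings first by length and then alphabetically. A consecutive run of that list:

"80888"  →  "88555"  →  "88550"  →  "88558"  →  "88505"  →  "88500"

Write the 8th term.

Continuing the enumeration 2 steps past 88500: 88500 → 88508 → (answer).

88585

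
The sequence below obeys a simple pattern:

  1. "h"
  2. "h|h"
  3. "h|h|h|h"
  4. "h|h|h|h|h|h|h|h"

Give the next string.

h|h|h|h|h|h|h|h|h|h|h|h|h|h|h|h

Each string is two copies of the previous one joined by '|'.
One more doubling of h|h|h|h|h|h|h|h gives the answer.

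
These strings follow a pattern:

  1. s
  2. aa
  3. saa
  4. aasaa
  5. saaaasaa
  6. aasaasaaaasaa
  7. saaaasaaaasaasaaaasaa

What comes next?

Each term (from the third on) is the two preceding terms concatenated in order: term 3 = s·aa = saa.
So term 8 is aasaasaaaasaa·saaaasaaaasaasaaaasaa.

aasaasaaaasaasaaaasaaaasaasaaaasaa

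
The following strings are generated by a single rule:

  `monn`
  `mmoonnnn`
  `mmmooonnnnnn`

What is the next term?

mmmmoooonnnnnnnn

Reading off run lengths: m runs 1, 2, 3; o runs 1, 2, 3; n runs 2, 4, 6 — each is linear in n (n = 1, 2, …).
At n = 4 the blocks have lengths 4, 4, 8.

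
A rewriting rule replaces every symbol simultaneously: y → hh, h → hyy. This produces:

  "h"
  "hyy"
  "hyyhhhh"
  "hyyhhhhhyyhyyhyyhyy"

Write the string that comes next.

hyyhhhhhyyhyyhyyhyyhyyhhhhhyyhhhhhyyhhhhhyyhhhh

φ(hyyhhhhhyyhyyhyyhyy) expands symbol-by-symbol to hyy hh hh hyy hyy hyy hyy hyy hh hh hyy hh hh hyy hh hh hyy hh hh; joining the 19 pieces gives the next term.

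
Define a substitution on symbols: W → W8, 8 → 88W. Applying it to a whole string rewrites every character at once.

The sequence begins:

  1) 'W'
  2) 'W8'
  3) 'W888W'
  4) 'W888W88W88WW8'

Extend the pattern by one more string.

W888W88W88WW888W88WW888W88WW8W888W

φ(W888W88W88WW8) expands symbol-by-symbol to W8 88W 88W 88W W8 88W 88W W8 88W 88W W8 W8 88W; joining the 13 pieces gives the next term.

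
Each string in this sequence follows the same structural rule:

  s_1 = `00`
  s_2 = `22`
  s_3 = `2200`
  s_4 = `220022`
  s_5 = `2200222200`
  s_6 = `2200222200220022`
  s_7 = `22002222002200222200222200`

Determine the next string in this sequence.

Each term (from the third on) is the previous term followed by the one before it: term 3 = 22·00 = 2200.
Continuing: 22002222002200222200222200 · 2200222200220022 gives term 8.

220022220022002222002222002200222200220022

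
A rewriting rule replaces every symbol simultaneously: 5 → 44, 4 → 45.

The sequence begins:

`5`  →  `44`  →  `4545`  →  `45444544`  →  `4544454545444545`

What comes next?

45444545454445444544454545444544

φ(4544454545444545) expands symbol-by-symbol to 45 44 45 45 45 44 45 44 45 44 45 45 45 44 45 44; joining the 16 pieces gives the next term.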